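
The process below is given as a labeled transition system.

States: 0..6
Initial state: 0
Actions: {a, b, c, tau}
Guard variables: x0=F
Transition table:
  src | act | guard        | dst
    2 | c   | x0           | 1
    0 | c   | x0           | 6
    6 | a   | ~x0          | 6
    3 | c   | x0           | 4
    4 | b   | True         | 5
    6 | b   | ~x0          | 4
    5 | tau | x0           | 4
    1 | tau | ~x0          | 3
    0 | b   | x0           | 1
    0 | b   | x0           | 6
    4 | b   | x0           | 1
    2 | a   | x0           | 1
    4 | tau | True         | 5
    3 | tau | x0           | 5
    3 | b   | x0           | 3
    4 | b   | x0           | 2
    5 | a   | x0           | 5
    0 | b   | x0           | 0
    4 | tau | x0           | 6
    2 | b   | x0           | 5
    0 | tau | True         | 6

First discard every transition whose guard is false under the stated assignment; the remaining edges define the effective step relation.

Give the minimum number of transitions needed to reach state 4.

Answer: 2

Working:
BFS to 4:
  L0 = {0}
  L1 = {6}
  L2 = {4}
4 enters at depth 2; path tau·b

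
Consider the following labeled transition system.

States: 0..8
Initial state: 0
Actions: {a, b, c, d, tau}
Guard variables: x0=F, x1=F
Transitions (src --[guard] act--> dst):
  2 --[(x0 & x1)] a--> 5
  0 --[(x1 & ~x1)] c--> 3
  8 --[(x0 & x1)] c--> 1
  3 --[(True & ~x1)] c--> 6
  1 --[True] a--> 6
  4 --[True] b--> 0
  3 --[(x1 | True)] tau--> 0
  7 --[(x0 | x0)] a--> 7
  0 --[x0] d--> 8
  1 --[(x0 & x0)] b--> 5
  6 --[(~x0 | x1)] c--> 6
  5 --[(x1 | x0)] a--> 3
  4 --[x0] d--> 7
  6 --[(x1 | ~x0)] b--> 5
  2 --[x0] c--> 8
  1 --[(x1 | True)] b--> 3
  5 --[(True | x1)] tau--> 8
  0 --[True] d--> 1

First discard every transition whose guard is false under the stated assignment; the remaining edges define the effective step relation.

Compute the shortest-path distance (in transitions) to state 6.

Answer: 2

Trace:
Breadth-first toward 6:
  Layer 0: {0}
  Layer 1: {1}
  Layer 2: {3,6}
6 enters at depth 2; path d·a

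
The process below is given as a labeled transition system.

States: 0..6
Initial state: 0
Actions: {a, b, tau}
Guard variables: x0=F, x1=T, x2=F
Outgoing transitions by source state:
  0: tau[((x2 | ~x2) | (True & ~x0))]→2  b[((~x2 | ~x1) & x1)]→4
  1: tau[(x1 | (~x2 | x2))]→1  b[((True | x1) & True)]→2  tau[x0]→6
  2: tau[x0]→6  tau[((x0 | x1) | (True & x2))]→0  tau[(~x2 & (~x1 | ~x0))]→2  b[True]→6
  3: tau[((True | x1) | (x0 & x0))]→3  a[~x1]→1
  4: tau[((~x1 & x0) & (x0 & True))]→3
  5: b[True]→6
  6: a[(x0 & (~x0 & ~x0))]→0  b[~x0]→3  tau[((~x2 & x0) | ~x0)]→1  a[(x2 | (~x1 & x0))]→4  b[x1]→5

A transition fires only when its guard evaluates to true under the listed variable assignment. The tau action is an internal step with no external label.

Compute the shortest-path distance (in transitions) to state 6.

Layered search for 6:
  Layer 0: {0}
  Layer 1: {2,4}
  Layer 2: {6}
6 enters at depth 2; path tau·b

Answer: 2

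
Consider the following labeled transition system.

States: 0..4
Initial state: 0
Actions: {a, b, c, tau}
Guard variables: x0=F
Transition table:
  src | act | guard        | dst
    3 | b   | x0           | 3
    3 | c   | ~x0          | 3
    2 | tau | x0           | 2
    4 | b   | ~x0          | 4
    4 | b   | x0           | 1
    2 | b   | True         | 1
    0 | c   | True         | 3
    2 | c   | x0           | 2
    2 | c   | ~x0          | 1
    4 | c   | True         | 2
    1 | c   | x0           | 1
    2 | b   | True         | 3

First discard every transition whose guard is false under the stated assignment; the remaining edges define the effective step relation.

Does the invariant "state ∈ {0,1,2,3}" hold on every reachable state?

Answer: INVARIANT HOLDS

Trace:
Allowed set {0,1,2,3}
R = {0,3}
  0: ok
  3: ok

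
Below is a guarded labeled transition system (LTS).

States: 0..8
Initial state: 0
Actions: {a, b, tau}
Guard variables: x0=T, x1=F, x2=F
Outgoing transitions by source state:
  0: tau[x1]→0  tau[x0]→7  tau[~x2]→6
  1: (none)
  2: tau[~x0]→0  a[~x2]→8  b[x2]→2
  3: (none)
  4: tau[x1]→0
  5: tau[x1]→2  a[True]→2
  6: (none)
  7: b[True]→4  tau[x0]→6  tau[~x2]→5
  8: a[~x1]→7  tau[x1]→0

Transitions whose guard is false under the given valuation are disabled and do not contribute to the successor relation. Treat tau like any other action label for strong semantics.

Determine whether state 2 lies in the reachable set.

Answer: REACHABLE

Trace:
Guard filter leaves 8 enabled edge(s).
L0 = {0}
L1 = {6,7}  total {0,6,7}
L2 = {4,5}  total {0,4,5,6,7}
L3 = {2}  total {0,2,4,5,6,7}
L4 = {8}  total {0,2,4,5,6,7,8}
Reachable = {0,2,4,5,6,7,8}
Path to 2: tau·tau·a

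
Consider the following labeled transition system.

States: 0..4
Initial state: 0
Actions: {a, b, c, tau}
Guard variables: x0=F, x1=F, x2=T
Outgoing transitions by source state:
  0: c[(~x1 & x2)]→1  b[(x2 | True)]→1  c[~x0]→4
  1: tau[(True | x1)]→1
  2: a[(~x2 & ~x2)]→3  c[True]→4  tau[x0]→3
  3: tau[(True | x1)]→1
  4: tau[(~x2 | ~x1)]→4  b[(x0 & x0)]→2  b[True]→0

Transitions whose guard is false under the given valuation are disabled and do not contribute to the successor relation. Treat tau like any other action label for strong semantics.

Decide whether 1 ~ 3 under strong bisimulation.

Answer: BISIMILAR

Analysis:
Compute ~ classes (split until stable):
  π0 = {{0,1,2,3,4}}
  π1 = {{0},{1,3},{2},{4}}
Fixed point at round 2; 4 class(es).
[1]={1,3}  [3]={1,3}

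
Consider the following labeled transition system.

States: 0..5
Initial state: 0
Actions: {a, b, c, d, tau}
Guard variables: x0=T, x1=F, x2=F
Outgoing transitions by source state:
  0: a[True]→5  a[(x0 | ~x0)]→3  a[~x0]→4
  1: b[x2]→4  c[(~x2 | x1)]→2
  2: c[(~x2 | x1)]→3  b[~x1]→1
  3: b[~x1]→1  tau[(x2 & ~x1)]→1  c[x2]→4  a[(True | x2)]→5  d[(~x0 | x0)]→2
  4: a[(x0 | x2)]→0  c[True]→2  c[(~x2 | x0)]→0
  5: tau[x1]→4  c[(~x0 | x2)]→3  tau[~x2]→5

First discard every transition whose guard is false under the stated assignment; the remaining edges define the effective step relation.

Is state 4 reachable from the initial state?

12 transition(s) survive guard evaluation.
Layer 0: {0}
Layer 1: {3,5}  now seen {0,3,5}
Layer 2: {1,2}  now seen {0,1,2,3,5}
Reach set: {0,1,2,3,5}

Answer: UNREACHABLE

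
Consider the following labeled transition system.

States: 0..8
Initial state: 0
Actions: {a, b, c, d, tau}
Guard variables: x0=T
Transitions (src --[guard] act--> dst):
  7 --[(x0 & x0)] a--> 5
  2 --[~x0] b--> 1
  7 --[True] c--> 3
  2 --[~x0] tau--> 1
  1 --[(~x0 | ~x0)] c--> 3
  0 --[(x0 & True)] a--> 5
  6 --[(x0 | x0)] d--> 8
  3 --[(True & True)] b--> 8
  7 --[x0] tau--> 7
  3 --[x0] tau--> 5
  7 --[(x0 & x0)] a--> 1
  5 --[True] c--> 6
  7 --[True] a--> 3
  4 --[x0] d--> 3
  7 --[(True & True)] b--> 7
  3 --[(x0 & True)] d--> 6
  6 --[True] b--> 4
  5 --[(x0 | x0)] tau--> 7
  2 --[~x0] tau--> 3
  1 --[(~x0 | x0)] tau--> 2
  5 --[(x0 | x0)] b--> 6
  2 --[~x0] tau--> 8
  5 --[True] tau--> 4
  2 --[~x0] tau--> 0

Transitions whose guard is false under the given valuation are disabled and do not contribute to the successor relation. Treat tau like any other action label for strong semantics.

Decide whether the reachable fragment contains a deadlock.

Answer: DEADLOCK at state 2

Trace:
R = {0,1,2,3,4,5,6,7,8}
  0: a→5  [1 exit(s)]
  1: tau→2  [1 exit(s)]
  2: ∅  [deadlock]
  3: b→8  d→6  tau→5  [3 exit(s)]
  4: d→3  [1 exit(s)]
  5: b→6  c→6  tau→4  tau→7  [4 exit(s)]
  6: b→4  d→8  [2 exit(s)]
  7: a→1  a→3  a→5  b→7  c→3  tau→7  [6 exit(s)]
  8: ∅  [deadlock]
trace reaching 2: a·tau·a·tau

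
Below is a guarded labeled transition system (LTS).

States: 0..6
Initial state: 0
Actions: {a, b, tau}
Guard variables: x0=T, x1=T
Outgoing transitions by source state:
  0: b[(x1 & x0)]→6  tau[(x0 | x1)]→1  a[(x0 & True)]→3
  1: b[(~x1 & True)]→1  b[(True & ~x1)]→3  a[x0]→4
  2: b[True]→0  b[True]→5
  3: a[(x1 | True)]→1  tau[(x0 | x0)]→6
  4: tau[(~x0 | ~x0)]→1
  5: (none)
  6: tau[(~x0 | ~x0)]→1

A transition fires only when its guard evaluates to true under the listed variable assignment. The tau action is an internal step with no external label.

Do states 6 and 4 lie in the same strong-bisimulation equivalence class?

Answer: BISIMILAR

Trace:
Compute ~ classes (split until stable):
  P[0] = {{0,1,2,3,4,5,6}}
  P[1] = {{0},{1},{2},{3},{4,5,6}}
Fixed point at round 2; 5 class(es).
6∈{4,5,6}, 4∈{4,5,6}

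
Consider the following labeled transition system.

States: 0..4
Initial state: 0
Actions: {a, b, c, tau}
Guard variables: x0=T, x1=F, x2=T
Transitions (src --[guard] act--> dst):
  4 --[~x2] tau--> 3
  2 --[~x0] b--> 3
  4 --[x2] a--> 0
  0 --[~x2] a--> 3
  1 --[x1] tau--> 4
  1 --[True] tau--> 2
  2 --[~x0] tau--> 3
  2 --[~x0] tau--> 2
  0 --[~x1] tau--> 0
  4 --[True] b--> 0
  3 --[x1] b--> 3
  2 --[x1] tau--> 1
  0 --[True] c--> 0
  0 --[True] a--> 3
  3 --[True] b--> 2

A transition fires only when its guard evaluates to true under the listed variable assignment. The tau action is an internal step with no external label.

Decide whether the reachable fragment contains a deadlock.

Answer: DEADLOCK at state 2

Analysis:
Reach set: {0,2,3}
  0: a→3  c→0  tau→0  [3 out]
  2: ∅  [STUCK]
  3: b→2  [1 out]
Path to 2: a·b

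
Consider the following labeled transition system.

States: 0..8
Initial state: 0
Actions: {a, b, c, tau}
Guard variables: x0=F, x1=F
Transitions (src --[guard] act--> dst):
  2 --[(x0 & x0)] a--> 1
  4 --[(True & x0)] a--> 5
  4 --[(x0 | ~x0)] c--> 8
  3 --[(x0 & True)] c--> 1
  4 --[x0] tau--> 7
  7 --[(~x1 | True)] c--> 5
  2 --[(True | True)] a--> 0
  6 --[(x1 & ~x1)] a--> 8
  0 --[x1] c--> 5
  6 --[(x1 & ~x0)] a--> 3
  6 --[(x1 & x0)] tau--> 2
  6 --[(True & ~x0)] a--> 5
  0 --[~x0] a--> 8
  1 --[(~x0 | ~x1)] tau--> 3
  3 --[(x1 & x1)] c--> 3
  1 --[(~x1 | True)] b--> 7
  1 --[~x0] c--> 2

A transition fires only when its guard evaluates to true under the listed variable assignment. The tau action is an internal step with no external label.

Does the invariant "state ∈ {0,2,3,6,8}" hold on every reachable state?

Inv-set: {0,2,3,6,8}
R = {0,8}
  0: ✓
  8: ✓

Answer: INVARIANT HOLDS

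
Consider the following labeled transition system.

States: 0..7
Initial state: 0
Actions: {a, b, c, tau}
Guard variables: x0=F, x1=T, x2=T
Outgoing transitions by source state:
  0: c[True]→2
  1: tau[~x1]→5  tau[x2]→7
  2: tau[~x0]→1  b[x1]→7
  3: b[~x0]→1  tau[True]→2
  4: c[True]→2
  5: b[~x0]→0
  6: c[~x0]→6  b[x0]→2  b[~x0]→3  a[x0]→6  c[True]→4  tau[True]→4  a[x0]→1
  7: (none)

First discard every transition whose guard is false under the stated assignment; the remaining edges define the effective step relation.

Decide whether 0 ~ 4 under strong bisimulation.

Answer: BISIMILAR

Working:
Refine partition for ~:
  round 0: {{0,1,2,3,4,5,6,7}}
  round 1: {{0,4},{1},{2,3},{5},{6},{7}}
  round 2: {{0,4},{1},{2},{3},{5},{6},{7}}
Fixed point at round 3; 7 class(es).
class of 0: {0,4}; class of 4: {0,4}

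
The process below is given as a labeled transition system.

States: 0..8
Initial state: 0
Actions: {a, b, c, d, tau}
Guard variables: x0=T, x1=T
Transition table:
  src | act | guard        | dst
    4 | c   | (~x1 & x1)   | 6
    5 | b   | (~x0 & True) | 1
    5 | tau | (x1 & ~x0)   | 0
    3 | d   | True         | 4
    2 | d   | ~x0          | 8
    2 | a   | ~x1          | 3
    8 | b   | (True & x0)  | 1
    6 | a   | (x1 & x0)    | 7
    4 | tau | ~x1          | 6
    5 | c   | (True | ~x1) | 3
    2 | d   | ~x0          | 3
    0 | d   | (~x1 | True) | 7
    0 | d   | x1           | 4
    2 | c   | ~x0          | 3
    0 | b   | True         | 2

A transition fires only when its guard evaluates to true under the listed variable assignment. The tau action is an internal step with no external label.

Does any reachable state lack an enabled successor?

R = {0,2,4,7}
  0: b→2  d→4  d→7  [deg 3]
  2: ∅  [STUCK]
  4: ∅  [STUCK]
  7: ∅  [STUCK]
witness 2: b

Answer: DEADLOCK at state 2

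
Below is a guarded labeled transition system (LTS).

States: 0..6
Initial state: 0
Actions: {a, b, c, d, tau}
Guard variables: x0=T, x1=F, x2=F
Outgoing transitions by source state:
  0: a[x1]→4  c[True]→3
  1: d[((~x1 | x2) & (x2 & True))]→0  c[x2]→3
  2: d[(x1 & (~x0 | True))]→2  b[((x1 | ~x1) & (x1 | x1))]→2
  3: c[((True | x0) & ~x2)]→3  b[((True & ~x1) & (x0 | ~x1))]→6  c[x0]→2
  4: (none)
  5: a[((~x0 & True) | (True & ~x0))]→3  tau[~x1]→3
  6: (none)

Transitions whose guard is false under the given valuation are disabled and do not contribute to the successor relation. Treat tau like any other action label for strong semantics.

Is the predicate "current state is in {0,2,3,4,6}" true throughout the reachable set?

Allowed set {0,2,3,4,6}
R = {0,2,3,6}
  0: ok
  2: ok
  3: ok
  6: ok

Answer: INVARIANT HOLDS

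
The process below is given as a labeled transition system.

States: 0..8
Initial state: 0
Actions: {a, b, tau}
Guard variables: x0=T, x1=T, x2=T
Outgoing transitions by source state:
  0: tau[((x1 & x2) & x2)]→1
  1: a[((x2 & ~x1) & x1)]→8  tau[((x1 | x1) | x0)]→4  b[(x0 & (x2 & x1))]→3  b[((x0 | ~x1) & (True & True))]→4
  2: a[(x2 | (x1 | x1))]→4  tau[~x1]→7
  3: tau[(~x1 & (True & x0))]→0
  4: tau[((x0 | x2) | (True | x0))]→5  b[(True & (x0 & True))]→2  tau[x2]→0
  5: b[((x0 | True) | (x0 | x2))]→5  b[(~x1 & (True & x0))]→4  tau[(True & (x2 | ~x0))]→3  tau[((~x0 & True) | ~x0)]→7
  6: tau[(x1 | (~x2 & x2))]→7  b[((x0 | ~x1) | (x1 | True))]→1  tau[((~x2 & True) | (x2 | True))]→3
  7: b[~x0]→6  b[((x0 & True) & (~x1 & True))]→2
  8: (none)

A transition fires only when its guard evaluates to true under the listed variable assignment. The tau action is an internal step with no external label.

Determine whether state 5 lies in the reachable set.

Answer: REACHABLE

Working:
After dropping false guards: 13 live edges.
L0 = {0}
L1 = {1}  now seen {0,1}
L2 = {3,4}  now seen {0,1,3,4}
L3 = {2,5}  now seen {0,1,2,3,4,5}
Reachable = {0,1,2,3,4,5}
Path to 5: tau·tau·tau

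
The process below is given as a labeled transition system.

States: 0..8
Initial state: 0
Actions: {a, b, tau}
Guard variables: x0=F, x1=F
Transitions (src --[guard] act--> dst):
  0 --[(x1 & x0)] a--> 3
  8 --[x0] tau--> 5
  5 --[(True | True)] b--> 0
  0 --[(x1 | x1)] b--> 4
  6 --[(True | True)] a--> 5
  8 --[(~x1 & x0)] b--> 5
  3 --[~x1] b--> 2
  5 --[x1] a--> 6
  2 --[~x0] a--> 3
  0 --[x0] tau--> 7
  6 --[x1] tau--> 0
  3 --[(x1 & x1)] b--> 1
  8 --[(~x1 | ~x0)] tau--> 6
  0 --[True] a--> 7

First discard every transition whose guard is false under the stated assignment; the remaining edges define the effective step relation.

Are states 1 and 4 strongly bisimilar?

Bisimulation quotient by refinement:
  P[0] = {{0,1,2,3,4,5,6,7,8}}
  P[1] = {{0,2,6},{1,4,7},{3,5},{8}}
  P[2] = {{0},{1,4,7},{2,6},{3,5},{8}}
  P[3] = {{0},{1,4,7},{2,6},{3},{5},{8}}
  P[4] = {{0},{1,4,7},{2},{3},{5},{6},{8}}
stable after 5 split(s): 7 block(s)
class of 1: {1,4,7}; class of 4: {1,4,7}

Answer: BISIMILAR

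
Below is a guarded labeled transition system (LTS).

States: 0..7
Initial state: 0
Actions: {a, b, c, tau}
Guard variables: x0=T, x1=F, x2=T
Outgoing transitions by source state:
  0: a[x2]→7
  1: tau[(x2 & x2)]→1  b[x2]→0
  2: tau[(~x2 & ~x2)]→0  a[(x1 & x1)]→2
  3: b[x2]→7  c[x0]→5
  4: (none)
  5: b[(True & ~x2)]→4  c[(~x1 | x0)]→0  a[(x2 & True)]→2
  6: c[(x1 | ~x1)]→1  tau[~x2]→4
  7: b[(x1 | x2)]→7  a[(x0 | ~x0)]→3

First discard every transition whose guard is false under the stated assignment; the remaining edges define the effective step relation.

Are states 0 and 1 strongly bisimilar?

Bisimulation quotient by refinement:
  π0 = {{0,1,2,3,4,5,6,7}}
  π1 = {{0},{1},{2,4},{3},{5},{6},{7}}
stable after 2 split(s): 7 block(s)
class of 0: {0}; class of 1: {1}

Answer: NOT BISIMILAR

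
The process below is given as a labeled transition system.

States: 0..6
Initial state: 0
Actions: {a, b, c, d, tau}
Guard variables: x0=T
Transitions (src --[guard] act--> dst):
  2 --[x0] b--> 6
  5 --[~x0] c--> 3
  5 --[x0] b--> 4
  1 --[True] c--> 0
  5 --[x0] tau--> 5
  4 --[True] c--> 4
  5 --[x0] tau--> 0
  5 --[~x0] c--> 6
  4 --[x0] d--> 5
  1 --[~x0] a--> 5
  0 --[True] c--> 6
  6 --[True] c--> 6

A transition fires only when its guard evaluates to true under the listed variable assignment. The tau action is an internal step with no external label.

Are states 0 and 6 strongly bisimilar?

Answer: BISIMILAR

Working:
Bisimulation quotient by refinement:
  P[0] = {{0,1,2,3,4,5,6}}
  P[1] = {{0,1,6},{2},{3},{4},{5}}
5 equivalence class(es) (converged in 2)
[0]={0,1,6}  [6]={0,1,6}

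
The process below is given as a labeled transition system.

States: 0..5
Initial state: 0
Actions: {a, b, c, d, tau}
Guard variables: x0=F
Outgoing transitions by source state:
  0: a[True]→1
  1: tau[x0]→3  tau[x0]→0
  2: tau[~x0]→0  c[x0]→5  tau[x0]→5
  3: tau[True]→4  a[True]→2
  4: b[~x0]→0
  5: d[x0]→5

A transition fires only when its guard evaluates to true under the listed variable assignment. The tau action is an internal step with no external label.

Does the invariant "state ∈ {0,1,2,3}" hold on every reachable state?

Answer: INVARIANT HOLDS

Analysis:
Safe = {0,1,2,3}
Reach set: {0,1}
  0: ✓
  1: ✓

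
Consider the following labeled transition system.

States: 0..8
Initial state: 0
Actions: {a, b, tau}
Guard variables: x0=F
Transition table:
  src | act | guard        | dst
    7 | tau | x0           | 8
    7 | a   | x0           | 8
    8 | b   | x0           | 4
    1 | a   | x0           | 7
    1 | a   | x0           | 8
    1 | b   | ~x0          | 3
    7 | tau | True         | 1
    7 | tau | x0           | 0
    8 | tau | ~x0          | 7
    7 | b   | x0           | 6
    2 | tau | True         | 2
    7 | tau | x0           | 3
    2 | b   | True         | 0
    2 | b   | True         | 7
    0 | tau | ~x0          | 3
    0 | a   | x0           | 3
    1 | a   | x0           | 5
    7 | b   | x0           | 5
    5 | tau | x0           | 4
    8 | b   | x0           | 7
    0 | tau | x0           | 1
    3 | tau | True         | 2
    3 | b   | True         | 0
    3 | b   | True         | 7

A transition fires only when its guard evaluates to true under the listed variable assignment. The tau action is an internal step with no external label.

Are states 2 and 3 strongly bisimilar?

Answer: BISIMILAR

Working:
Bisimulation quotient by refinement:
  round 0: {{0,1,2,3,4,5,6,7,8}}
  round 1: {{0,7,8},{1},{2,3},{4,5,6}}
  round 2: {{0},{1},{2,3},{4,5,6},{7},{8}}
stable after 3 split(s): 6 block(s)
class of 2: {2,3}; class of 3: {2,3}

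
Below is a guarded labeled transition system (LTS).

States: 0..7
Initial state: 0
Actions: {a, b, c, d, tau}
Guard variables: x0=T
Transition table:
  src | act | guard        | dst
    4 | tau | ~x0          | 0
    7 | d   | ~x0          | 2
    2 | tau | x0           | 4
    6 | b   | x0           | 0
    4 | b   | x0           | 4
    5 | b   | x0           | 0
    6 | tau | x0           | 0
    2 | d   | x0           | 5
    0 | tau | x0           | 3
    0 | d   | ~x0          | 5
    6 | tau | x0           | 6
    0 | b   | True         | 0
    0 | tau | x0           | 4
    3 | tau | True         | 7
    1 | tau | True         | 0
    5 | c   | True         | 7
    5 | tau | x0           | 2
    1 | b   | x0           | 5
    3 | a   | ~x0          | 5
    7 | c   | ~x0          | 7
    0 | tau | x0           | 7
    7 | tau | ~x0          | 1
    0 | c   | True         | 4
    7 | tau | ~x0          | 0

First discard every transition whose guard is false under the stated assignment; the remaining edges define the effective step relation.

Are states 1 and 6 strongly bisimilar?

Compute ~ classes (split until stable):
  P[0] = {{0,1,2,3,4,5,6,7}}
  P[1] = {{0,5},{1,6},{2},{3},{4},{7}}
  P[2] = {{0},{1},{2},{3},{4},{5},{6},{7}}
8 equivalence class(es) (converged in 3)
[1]={1}  [6]={6}

Answer: NOT BISIMILAR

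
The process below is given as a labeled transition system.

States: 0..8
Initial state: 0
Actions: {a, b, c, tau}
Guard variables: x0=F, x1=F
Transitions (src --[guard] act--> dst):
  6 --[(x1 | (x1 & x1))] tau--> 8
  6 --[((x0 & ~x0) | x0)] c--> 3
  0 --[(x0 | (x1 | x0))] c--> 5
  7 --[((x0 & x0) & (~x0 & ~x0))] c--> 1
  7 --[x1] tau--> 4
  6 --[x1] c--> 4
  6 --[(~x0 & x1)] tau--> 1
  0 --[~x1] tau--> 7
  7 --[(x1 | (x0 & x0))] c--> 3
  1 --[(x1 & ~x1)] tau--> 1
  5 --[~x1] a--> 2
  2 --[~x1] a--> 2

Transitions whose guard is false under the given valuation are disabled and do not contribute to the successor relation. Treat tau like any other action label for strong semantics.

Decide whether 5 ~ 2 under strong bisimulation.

Answer: BISIMILAR

Analysis:
Bisimulation quotient by refinement:
  P[0] = {{0,1,2,3,4,5,6,7,8}}
  P[1] = {{0},{1,3,4,6,7,8},{2,5}}
3 equivalence class(es) (converged in 2)
[5]={2,5}  [2]={2,5}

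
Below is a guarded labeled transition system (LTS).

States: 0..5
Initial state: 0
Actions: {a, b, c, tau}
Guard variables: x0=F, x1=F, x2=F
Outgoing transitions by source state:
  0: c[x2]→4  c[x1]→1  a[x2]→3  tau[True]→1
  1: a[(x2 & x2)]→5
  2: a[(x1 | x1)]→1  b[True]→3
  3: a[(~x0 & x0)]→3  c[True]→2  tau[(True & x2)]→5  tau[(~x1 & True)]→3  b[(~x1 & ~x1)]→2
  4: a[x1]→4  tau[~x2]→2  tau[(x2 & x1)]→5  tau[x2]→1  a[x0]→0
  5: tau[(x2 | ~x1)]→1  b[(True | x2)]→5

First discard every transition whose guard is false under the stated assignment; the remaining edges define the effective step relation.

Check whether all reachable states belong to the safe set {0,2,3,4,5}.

Inv-set: {0,2,3,4,5}
R = {0,1}
  0: ✓
  1: ✗ unsafe
counterexample path to 1: tau

Answer: INVARIANT VIOLATED at state 1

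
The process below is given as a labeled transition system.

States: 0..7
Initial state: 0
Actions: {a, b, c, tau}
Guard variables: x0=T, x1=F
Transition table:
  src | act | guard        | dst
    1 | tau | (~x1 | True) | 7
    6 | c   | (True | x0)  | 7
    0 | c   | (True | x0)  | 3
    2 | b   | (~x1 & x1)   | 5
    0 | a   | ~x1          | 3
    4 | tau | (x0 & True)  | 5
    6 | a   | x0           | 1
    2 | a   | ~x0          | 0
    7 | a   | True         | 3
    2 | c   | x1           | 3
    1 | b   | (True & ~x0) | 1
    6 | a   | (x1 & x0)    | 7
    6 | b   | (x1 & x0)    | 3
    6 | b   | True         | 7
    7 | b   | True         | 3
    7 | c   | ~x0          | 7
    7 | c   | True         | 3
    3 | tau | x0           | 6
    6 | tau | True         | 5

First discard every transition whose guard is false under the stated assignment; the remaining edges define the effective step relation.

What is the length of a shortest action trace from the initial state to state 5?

Layered search for 5:
  depth 0: {0}
  depth 1: {3}
  depth 2: {6}
  depth 3: {1,5,7}
depth(5)=3, e.g. a·tau·tau

Answer: 3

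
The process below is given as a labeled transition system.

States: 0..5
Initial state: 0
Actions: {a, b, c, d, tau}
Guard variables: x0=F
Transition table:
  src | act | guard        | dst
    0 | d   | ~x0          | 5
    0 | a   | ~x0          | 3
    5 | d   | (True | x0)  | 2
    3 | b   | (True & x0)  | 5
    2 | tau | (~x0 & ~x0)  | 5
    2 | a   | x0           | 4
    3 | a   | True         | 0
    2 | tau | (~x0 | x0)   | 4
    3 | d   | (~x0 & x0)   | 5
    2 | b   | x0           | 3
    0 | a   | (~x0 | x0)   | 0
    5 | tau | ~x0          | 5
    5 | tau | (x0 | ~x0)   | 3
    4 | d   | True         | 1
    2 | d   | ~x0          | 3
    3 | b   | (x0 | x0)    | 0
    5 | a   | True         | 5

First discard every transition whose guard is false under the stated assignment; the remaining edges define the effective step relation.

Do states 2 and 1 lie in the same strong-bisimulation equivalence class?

Answer: NOT BISIMILAR

Trace:
Refine partition for ~:
  round 0: {{0,1,2,3,4,5}}
  round 1: {{0},{1},{2},{3},{4},{5}}
6 equivalence class(es) (converged in 2)
2∈{2}, 1∈{1}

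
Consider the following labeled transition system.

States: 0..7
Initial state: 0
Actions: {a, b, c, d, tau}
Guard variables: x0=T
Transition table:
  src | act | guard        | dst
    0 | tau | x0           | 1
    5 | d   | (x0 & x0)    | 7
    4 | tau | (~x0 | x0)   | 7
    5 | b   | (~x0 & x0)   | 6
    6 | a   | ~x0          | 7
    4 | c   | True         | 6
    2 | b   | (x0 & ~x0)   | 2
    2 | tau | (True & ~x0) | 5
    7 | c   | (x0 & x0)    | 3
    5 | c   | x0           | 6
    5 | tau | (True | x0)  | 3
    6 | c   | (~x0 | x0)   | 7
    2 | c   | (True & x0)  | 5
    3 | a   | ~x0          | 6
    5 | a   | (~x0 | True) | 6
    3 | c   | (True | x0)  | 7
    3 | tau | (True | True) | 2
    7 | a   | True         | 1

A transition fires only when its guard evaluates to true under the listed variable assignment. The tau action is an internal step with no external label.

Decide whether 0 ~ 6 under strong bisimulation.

Compute ~ classes (split until stable):
  P[0] = {{0,1,2,3,4,5,6,7}}
  P[1] = {{0},{1},{2,6},{3,4},{5},{7}}
  P[2] = {{0},{1},{2},{3},{4},{5},{6},{7}}
Fixed point at round 3; 8 class(es).
[0]={0}  [6]={6}

Answer: NOT BISIMILAR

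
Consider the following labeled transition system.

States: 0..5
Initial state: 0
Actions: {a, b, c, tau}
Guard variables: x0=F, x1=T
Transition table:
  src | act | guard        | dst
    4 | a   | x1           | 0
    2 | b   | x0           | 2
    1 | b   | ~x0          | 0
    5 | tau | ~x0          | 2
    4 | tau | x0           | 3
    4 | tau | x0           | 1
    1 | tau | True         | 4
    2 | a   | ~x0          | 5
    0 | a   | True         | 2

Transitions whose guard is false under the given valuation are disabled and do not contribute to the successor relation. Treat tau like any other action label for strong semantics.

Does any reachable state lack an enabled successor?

R = {0,2,5}
  0: a→2  [1 out]
  2: a→5  [1 out]
  5: tau→2  [1 out]

Answer: DEADLOCK-FREE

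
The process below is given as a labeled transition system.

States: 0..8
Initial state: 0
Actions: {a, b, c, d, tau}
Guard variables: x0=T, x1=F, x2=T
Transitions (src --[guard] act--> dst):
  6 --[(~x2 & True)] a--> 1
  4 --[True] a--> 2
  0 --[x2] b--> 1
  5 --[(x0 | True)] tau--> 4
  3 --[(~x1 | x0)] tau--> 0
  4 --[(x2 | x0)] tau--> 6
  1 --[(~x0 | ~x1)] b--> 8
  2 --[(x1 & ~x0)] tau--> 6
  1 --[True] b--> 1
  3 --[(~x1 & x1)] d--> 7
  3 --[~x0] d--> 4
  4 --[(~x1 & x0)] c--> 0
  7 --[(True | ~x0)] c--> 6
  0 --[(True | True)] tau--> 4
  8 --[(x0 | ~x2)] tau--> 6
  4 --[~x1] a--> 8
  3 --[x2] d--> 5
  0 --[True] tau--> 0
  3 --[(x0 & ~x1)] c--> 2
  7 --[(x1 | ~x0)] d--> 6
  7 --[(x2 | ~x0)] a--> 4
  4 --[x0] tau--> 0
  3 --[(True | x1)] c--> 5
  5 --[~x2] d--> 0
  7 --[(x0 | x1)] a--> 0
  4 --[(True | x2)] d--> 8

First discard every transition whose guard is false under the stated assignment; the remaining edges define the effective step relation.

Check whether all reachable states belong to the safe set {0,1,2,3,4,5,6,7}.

Answer: INVARIANT VIOLATED at state 8

Analysis:
Inv-set: {0,1,2,3,4,5,6,7}
R = {0,1,2,4,6,8}
  0: ✓
  1: ✓
  2: ✓
  4: ✓
  6: ✓
  8: VIOLATES
witness against invariant: b·b → 8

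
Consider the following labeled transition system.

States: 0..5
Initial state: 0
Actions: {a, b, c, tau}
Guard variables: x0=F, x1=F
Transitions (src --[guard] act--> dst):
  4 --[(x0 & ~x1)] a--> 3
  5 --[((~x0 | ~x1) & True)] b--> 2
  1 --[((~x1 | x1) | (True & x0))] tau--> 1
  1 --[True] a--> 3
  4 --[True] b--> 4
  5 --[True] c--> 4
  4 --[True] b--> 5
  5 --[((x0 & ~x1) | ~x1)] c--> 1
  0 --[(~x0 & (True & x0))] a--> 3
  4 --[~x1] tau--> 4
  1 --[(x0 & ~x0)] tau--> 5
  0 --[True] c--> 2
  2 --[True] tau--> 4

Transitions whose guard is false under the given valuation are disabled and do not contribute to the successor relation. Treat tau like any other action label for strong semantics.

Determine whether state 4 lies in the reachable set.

Answer: REACHABLE

Trace:
10 transition(s) survive guard evaluation.
L0 = {0}
L1 = {2}  now seen {0,2}
L2 = {4}  now seen {0,2,4}
L3 = {5}  now seen {0,2,4,5}
L4 = {1}  now seen {0,1,2,4,5}
L5 = {3}  now seen {0,1,2,3,4,5}
Reach set: {0,1,2,3,4,5}
Path to 4: c·tau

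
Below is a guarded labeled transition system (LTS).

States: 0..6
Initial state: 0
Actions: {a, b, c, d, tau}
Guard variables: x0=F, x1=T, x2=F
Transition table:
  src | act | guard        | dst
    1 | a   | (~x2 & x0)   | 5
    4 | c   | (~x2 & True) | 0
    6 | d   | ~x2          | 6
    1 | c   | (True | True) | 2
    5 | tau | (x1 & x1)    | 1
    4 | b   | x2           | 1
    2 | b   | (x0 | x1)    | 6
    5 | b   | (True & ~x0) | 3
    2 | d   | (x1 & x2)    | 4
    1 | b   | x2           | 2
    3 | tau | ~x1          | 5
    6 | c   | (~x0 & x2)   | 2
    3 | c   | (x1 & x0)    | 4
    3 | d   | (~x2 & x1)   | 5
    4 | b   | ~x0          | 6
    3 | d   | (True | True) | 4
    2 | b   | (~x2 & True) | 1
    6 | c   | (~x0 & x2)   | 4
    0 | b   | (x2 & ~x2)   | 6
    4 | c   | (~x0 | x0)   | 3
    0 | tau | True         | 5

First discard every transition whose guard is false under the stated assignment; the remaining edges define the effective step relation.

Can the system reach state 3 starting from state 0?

12 transition(s) survive guard evaluation.
Layer 0: {0}
Layer 1: {5}  total {0,5}
Layer 2: {1,3}  total {0,1,3,5}
Layer 3: {2,4}  total {0,1,2,3,4,5}
Layer 4: {6}  total {0,1,2,3,4,5,6}
Reachable = {0,1,2,3,4,5,6}
trace reaching 3: tau·b

Answer: REACHABLE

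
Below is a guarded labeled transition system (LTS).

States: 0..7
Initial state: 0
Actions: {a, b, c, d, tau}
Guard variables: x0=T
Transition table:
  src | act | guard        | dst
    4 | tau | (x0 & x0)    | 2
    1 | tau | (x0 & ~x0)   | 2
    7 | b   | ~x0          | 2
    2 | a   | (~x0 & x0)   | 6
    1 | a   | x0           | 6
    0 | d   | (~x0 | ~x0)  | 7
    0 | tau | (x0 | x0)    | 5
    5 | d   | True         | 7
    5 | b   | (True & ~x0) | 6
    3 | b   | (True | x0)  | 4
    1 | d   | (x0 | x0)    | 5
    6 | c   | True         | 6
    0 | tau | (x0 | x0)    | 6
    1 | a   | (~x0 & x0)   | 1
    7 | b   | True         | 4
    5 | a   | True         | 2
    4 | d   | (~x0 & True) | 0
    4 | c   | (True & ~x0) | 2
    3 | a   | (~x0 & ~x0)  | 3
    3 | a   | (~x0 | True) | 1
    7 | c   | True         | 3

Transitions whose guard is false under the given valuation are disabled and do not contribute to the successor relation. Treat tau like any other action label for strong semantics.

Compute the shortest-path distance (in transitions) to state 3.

Answer: 3

Trace:
Layered search for 3:
  depth 0: {0}
  depth 1: {5,6}
  depth 2: {2,7}
  depth 3: {3,4}
depth(3)=3, e.g. tau·d·c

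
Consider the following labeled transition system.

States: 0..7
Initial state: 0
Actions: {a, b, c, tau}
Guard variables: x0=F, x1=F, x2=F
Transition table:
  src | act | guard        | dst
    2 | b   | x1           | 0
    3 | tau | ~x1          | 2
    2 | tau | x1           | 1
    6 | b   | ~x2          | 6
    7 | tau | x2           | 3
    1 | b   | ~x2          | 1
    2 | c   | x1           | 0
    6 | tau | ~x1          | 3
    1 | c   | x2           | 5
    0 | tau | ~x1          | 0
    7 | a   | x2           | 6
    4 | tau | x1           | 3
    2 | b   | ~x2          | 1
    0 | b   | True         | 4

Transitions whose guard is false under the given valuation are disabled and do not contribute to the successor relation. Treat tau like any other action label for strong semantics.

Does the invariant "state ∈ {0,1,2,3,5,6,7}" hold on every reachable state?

Inv-set: {0,1,2,3,5,6,7}
Reach set: {0,4}
  0: ✓
  4: ✗ unsafe
witness against invariant: b → 4

Answer: INVARIANT VIOLATED at state 4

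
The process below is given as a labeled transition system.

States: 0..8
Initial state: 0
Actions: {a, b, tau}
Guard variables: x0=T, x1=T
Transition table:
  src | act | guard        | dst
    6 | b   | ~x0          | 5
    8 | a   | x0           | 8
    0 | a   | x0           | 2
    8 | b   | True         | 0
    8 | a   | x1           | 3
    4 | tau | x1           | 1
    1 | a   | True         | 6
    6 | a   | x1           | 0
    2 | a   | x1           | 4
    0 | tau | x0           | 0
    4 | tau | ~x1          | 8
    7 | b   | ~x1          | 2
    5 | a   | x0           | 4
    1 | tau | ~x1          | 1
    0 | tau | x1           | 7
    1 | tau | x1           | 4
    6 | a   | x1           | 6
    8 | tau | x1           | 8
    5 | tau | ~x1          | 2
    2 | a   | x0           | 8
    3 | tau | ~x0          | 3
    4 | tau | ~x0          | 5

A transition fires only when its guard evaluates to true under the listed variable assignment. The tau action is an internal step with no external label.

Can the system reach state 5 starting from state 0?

Answer: UNREACHABLE

Analysis:
Guard filter leaves 15 enabled edge(s).
Layer 0: {0}
Layer 1: {2,7}  total {0,2,7}
Layer 2: {4,8}  total {0,2,4,7,8}
Layer 3: {1,3}  total {0,1,2,3,4,7,8}
Layer 4: {6}  total {0,1,2,3,4,6,7,8}
R = {0,1,2,3,4,6,7,8}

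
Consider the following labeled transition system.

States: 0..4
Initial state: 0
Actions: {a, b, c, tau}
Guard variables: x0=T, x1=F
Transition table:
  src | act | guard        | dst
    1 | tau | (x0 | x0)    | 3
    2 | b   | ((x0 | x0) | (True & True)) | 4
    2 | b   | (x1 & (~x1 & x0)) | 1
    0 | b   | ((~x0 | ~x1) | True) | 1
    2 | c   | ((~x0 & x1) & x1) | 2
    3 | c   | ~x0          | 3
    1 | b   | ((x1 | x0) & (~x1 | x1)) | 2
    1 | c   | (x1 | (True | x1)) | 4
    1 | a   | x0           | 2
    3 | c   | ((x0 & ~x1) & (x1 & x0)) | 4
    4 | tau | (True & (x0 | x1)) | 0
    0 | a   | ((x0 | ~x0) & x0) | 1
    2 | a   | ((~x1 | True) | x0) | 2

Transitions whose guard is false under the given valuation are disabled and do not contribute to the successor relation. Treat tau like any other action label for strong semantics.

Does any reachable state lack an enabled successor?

R = {0,1,2,3,4}
  0: a→1  b→1  [2 out]
  1: a→2  b→2  c→4  tau→3  [4 out]
  2: a→2  b→4  [2 out]
  3: ∅  [no exit]
  4: tau→0  [1 out]
witness 3: b·tau

Answer: DEADLOCK at state 3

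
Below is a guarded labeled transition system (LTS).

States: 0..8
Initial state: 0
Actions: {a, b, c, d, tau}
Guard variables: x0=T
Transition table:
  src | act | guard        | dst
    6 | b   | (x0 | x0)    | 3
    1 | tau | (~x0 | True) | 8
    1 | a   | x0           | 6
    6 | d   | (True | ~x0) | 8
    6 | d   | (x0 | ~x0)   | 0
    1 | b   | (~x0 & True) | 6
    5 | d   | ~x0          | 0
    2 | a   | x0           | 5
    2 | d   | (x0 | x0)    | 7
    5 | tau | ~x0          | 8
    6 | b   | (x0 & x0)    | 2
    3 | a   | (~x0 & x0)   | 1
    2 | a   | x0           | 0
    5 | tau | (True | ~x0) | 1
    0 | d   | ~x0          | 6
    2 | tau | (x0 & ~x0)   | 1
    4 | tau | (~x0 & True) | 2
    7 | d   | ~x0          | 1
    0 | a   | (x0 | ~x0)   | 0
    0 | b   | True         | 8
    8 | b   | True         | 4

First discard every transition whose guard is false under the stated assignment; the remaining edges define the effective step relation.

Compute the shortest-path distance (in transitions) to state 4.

Answer: 2

Analysis:
Breadth-first toward 4:
  L0 = {0}
  L1 = {8}
  L2 = {4}
first hit 4 at d=2 via b·b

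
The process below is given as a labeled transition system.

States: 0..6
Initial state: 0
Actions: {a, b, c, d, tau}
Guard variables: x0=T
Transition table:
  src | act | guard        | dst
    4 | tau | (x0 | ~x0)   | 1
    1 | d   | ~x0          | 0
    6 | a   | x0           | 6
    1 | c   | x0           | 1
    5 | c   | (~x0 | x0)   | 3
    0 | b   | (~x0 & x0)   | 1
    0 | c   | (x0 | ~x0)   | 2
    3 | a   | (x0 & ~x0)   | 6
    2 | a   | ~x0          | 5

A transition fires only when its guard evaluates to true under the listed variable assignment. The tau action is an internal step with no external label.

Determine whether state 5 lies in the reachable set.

Answer: UNREACHABLE

Working:
After dropping false guards: 5 live edges.
L0 = {0}
L1 = {2}  now seen {0,2}
Reachable = {0,2}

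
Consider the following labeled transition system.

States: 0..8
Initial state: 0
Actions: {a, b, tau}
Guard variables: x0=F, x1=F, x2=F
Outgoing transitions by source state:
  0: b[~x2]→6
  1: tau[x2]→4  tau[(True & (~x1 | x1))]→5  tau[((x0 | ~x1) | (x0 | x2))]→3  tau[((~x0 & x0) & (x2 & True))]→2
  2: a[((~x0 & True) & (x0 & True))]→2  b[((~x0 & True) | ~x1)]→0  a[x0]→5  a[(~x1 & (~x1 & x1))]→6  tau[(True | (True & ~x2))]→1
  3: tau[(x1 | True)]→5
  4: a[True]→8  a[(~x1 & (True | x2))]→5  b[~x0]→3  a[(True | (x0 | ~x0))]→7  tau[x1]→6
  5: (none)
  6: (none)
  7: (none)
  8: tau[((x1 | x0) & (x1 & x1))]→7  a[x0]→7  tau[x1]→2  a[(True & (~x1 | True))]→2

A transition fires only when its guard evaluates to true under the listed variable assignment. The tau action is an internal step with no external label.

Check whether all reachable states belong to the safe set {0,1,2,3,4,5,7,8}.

Allowed set {0,1,2,3,4,5,7,8}
Reach set: {0,6}
  0: safe
  6: VIOLATES
witness against invariant: b → 6

Answer: INVARIANT VIOLATED at state 6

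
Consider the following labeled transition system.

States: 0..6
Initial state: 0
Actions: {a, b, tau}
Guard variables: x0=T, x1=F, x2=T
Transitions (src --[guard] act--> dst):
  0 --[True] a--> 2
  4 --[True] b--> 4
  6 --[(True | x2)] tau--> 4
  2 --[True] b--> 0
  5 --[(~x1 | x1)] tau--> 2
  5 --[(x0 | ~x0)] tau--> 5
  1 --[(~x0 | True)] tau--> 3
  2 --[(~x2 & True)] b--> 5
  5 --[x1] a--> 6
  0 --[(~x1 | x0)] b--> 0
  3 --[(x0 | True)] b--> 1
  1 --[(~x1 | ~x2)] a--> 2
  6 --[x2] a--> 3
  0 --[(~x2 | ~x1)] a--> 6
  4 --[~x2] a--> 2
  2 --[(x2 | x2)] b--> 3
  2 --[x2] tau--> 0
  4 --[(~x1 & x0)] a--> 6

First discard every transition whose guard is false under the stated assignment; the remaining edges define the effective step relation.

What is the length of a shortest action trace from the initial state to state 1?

Breadth-first toward 1:
  Layer 0: {0}
  Layer 1: {2,6}
  Layer 2: {3,4}
  Layer 3: {1}
depth(1)=3, e.g. a·b·b

Answer: 3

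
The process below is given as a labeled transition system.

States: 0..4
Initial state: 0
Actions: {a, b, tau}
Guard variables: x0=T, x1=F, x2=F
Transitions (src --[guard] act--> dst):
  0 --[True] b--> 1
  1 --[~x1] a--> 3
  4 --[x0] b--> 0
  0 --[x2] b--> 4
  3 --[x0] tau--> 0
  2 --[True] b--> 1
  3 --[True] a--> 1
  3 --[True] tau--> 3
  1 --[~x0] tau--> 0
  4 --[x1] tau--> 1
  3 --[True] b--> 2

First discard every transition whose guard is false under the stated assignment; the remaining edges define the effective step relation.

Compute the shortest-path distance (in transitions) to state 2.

Answer: 3

Working:
Layered search for 2:
  L0 = {0}
  L1 = {1}
  L2 = {3}
  L3 = {2}
first hit 2 at d=3 via b·a·b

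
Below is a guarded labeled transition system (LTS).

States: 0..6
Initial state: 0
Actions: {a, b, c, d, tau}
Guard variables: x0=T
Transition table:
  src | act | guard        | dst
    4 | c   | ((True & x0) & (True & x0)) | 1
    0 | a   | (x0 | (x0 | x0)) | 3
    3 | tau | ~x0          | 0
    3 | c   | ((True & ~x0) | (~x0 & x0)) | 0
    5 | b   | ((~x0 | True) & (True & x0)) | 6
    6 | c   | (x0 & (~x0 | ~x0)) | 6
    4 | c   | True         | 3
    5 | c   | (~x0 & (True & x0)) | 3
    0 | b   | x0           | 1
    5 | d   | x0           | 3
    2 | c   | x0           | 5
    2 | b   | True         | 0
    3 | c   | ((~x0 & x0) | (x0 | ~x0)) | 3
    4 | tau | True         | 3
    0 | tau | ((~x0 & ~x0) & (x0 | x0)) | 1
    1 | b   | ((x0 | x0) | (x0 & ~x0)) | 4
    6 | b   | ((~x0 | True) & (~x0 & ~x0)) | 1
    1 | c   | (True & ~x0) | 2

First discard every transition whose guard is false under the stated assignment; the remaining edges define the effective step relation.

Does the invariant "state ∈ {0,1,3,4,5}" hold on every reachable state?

Safe = {0,1,3,4,5}
Reach set: {0,1,3,4}
  0: ok
  1: ok
  3: ok
  4: ok

Answer: INVARIANT HOLDS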